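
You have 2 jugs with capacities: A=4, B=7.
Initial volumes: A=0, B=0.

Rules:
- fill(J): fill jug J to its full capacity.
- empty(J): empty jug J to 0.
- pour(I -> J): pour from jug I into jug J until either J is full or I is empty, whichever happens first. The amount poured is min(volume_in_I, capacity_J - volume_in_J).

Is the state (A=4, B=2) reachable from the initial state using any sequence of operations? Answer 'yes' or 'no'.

BFS from (A=0, B=0):
  1. fill(B) -> (A=0 B=7)
  2. pour(B -> A) -> (A=4 B=3)
  3. empty(A) -> (A=0 B=3)
  4. pour(B -> A) -> (A=3 B=0)
  5. fill(B) -> (A=3 B=7)
  6. pour(B -> A) -> (A=4 B=6)
  7. empty(A) -> (A=0 B=6)
  8. pour(B -> A) -> (A=4 B=2)
Target reached → yes.

Answer: yes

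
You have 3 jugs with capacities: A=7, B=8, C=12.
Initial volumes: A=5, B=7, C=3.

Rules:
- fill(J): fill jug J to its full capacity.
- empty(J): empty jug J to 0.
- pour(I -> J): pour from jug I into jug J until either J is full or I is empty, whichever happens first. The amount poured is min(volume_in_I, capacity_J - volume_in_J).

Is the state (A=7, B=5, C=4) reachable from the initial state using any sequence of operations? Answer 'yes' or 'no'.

Answer: yes

Derivation:
BFS from (A=5, B=7, C=3):
  1. fill(B) -> (A=5 B=8 C=3)
  2. pour(B -> C) -> (A=5 B=0 C=11)
  3. pour(A -> B) -> (A=0 B=5 C=11)
  4. pour(C -> A) -> (A=7 B=5 C=4)
Target reached → yes.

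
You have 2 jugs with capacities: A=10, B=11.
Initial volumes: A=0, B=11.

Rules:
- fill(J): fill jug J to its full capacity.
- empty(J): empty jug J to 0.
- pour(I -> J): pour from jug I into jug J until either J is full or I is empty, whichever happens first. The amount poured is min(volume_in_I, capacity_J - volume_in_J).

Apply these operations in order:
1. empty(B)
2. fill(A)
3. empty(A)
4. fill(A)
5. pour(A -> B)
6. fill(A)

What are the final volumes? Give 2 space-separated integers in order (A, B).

Answer: 10 10

Derivation:
Step 1: empty(B) -> (A=0 B=0)
Step 2: fill(A) -> (A=10 B=0)
Step 3: empty(A) -> (A=0 B=0)
Step 4: fill(A) -> (A=10 B=0)
Step 5: pour(A -> B) -> (A=0 B=10)
Step 6: fill(A) -> (A=10 B=10)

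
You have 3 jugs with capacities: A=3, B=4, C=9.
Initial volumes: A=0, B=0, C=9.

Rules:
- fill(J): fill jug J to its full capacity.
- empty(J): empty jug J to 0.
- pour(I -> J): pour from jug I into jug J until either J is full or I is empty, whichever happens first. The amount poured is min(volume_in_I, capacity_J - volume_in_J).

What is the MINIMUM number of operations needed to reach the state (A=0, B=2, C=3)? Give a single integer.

Answer: 5

Derivation:
BFS from (A=0, B=0, C=9). One shortest path:
  1. pour(C -> A) -> (A=3 B=0 C=6)
  2. pour(C -> B) -> (A=3 B=4 C=2)
  3. empty(B) -> (A=3 B=0 C=2)
  4. pour(C -> B) -> (A=3 B=2 C=0)
  5. pour(A -> C) -> (A=0 B=2 C=3)
Reached target in 5 moves.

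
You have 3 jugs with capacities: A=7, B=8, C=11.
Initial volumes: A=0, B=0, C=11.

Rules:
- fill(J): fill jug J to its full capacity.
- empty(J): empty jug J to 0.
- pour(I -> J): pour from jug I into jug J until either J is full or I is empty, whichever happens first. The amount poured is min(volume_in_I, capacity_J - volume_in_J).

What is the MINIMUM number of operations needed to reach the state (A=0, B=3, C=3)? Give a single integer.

Answer: 7

Derivation:
BFS from (A=0, B=0, C=11). One shortest path:
  1. pour(C -> B) -> (A=0 B=8 C=3)
  2. empty(B) -> (A=0 B=0 C=3)
  3. pour(C -> A) -> (A=3 B=0 C=0)
  4. fill(C) -> (A=3 B=0 C=11)
  5. pour(C -> B) -> (A=3 B=8 C=3)
  6. empty(B) -> (A=3 B=0 C=3)
  7. pour(A -> B) -> (A=0 B=3 C=3)
Reached target in 7 moves.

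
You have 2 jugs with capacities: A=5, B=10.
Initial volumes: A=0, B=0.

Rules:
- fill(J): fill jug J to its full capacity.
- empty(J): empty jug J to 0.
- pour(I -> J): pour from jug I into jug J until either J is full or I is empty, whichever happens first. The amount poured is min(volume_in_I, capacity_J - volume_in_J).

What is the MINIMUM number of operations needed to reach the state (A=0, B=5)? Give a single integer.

BFS from (A=0, B=0). One shortest path:
  1. fill(A) -> (A=5 B=0)
  2. pour(A -> B) -> (A=0 B=5)
Reached target in 2 moves.

Answer: 2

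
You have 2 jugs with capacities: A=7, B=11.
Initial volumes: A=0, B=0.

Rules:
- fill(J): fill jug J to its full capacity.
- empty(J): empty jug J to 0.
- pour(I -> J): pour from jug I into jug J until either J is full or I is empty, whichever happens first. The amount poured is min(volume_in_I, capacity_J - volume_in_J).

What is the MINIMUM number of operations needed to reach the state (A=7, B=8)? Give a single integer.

BFS from (A=0, B=0). One shortest path:
  1. fill(B) -> (A=0 B=11)
  2. pour(B -> A) -> (A=7 B=4)
  3. empty(A) -> (A=0 B=4)
  4. pour(B -> A) -> (A=4 B=0)
  5. fill(B) -> (A=4 B=11)
  6. pour(B -> A) -> (A=7 B=8)
Reached target in 6 moves.

Answer: 6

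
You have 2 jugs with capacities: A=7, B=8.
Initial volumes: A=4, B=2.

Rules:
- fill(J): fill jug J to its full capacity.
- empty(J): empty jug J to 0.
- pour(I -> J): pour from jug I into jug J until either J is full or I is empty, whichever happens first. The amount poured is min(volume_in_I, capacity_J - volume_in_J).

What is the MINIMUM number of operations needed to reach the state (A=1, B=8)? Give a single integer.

BFS from (A=4, B=2). One shortest path:
  1. fill(A) -> (A=7 B=2)
  2. pour(A -> B) -> (A=1 B=8)
Reached target in 2 moves.

Answer: 2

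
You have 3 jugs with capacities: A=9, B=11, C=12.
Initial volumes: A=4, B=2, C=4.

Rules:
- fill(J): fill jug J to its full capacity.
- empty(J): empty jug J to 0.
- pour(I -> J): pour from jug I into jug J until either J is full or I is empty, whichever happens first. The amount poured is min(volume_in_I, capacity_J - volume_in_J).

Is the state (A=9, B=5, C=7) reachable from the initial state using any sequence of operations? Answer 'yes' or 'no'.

Answer: yes

Derivation:
BFS from (A=4, B=2, C=4):
  1. pour(B -> C) -> (A=4 B=0 C=6)
  2. fill(B) -> (A=4 B=11 C=6)
  3. pour(B -> C) -> (A=4 B=5 C=12)
  4. pour(C -> A) -> (A=9 B=5 C=7)
Target reached → yes.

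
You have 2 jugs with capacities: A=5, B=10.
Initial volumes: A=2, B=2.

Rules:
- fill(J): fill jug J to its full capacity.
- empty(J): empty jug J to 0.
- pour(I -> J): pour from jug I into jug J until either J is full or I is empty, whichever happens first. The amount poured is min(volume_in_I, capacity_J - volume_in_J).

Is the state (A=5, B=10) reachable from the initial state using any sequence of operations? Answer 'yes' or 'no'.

Answer: yes

Derivation:
BFS from (A=2, B=2):
  1. fill(A) -> (A=5 B=2)
  2. fill(B) -> (A=5 B=10)
Target reached → yes.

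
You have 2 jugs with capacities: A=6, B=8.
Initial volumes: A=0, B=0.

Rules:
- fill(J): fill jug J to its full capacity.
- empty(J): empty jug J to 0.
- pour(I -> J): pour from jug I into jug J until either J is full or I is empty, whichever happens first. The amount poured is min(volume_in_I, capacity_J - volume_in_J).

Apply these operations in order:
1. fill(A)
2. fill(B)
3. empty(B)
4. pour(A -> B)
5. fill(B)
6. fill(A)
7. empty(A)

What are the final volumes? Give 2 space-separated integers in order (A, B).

Answer: 0 8

Derivation:
Step 1: fill(A) -> (A=6 B=0)
Step 2: fill(B) -> (A=6 B=8)
Step 3: empty(B) -> (A=6 B=0)
Step 4: pour(A -> B) -> (A=0 B=6)
Step 5: fill(B) -> (A=0 B=8)
Step 6: fill(A) -> (A=6 B=8)
Step 7: empty(A) -> (A=0 B=8)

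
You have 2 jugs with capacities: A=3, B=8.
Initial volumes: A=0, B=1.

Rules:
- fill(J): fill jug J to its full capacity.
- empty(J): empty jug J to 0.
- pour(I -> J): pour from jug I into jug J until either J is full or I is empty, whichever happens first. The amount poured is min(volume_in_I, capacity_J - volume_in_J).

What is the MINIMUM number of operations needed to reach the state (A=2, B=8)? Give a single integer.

Answer: 6

Derivation:
BFS from (A=0, B=1). One shortest path:
  1. fill(A) -> (A=3 B=1)
  2. pour(A -> B) -> (A=0 B=4)
  3. fill(A) -> (A=3 B=4)
  4. pour(A -> B) -> (A=0 B=7)
  5. fill(A) -> (A=3 B=7)
  6. pour(A -> B) -> (A=2 B=8)
Reached target in 6 moves.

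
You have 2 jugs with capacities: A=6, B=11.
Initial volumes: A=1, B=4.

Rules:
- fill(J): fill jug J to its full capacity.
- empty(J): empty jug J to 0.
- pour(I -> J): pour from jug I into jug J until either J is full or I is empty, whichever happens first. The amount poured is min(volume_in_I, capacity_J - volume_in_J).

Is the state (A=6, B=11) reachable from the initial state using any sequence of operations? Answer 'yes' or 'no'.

BFS from (A=1, B=4):
  1. fill(A) -> (A=6 B=4)
  2. fill(B) -> (A=6 B=11)
Target reached → yes.

Answer: yes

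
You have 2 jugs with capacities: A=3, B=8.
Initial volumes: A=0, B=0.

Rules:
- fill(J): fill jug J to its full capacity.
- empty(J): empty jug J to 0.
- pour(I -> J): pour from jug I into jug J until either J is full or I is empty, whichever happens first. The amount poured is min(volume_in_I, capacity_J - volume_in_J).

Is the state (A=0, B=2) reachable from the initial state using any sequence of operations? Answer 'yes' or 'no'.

Answer: yes

Derivation:
BFS from (A=0, B=0):
  1. fill(B) -> (A=0 B=8)
  2. pour(B -> A) -> (A=3 B=5)
  3. empty(A) -> (A=0 B=5)
  4. pour(B -> A) -> (A=3 B=2)
  5. empty(A) -> (A=0 B=2)
Target reached → yes.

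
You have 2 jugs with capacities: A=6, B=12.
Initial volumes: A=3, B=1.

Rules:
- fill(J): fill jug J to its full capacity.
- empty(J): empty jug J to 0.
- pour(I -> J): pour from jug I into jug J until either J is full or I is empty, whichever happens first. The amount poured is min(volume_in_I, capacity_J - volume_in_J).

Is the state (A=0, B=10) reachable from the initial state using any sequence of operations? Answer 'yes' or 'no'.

BFS from (A=3, B=1):
  1. pour(A -> B) -> (A=0 B=4)
  2. fill(A) -> (A=6 B=4)
  3. pour(A -> B) -> (A=0 B=10)
Target reached → yes.

Answer: yes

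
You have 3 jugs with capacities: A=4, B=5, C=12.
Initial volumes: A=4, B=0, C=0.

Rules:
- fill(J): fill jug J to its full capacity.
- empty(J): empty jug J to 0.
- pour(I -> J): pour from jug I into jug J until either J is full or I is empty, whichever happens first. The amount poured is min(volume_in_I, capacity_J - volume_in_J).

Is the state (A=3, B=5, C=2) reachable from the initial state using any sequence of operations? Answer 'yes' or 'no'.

Answer: yes

Derivation:
BFS from (A=4, B=0, C=0):
  1. fill(C) -> (A=4 B=0 C=12)
  2. pour(A -> B) -> (A=0 B=4 C=12)
  3. fill(A) -> (A=4 B=4 C=12)
  4. pour(A -> B) -> (A=3 B=5 C=12)
  5. empty(B) -> (A=3 B=0 C=12)
  6. pour(C -> B) -> (A=3 B=5 C=7)
  7. empty(B) -> (A=3 B=0 C=7)
  8. pour(C -> B) -> (A=3 B=5 C=2)
Target reached → yes.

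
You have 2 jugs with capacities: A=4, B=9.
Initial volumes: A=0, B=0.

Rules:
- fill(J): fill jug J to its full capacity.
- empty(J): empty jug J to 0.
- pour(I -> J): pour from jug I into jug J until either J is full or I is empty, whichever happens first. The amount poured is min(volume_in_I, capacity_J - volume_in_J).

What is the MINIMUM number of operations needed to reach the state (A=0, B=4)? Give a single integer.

BFS from (A=0, B=0). One shortest path:
  1. fill(A) -> (A=4 B=0)
  2. pour(A -> B) -> (A=0 B=4)
Reached target in 2 moves.

Answer: 2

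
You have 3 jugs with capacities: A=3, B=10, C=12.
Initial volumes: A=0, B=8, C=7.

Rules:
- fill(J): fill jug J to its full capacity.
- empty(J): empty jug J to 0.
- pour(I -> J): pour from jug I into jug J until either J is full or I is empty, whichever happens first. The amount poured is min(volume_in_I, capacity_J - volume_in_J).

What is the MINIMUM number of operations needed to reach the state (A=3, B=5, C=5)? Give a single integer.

Answer: 8

Derivation:
BFS from (A=0, B=8, C=7). One shortest path:
  1. fill(A) -> (A=3 B=8 C=7)
  2. fill(C) -> (A=3 B=8 C=12)
  3. pour(A -> B) -> (A=1 B=10 C=12)
  4. empty(B) -> (A=1 B=0 C=12)
  5. pour(C -> B) -> (A=1 B=10 C=2)
  6. pour(B -> A) -> (A=3 B=8 C=2)
  7. pour(A -> C) -> (A=0 B=8 C=5)
  8. pour(B -> A) -> (A=3 B=5 C=5)
Reached target in 8 moves.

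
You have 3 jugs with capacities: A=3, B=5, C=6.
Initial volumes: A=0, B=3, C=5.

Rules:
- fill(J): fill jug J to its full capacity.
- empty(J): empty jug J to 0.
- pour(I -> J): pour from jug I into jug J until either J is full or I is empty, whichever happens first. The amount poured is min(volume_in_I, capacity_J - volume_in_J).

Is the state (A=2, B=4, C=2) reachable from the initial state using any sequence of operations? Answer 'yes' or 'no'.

BFS explored all 128 reachable states.
Reachable set includes: (0,0,0), (0,0,1), (0,0,2), (0,0,3), (0,0,4), (0,0,5), (0,0,6), (0,1,0), (0,1,1), (0,1,2), (0,1,3), (0,1,4) ...
Target (A=2, B=4, C=2) not in reachable set → no.

Answer: no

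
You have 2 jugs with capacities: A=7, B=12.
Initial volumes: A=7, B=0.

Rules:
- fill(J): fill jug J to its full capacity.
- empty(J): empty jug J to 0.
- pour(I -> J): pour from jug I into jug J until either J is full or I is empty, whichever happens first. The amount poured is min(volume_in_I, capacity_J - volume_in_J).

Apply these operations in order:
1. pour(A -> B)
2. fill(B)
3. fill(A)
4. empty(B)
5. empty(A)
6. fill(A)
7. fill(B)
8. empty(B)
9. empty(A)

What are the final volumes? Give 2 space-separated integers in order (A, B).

Step 1: pour(A -> B) -> (A=0 B=7)
Step 2: fill(B) -> (A=0 B=12)
Step 3: fill(A) -> (A=7 B=12)
Step 4: empty(B) -> (A=7 B=0)
Step 5: empty(A) -> (A=0 B=0)
Step 6: fill(A) -> (A=7 B=0)
Step 7: fill(B) -> (A=7 B=12)
Step 8: empty(B) -> (A=7 B=0)
Step 9: empty(A) -> (A=0 B=0)

Answer: 0 0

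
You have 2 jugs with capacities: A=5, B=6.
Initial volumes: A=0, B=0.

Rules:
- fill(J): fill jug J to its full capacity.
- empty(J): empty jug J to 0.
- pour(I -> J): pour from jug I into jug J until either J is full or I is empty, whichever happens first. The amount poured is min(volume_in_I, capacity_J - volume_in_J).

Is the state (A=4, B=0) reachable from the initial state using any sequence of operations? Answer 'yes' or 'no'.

BFS from (A=0, B=0):
  1. fill(A) -> (A=5 B=0)
  2. pour(A -> B) -> (A=0 B=5)
  3. fill(A) -> (A=5 B=5)
  4. pour(A -> B) -> (A=4 B=6)
  5. empty(B) -> (A=4 B=0)
Target reached → yes.

Answer: yes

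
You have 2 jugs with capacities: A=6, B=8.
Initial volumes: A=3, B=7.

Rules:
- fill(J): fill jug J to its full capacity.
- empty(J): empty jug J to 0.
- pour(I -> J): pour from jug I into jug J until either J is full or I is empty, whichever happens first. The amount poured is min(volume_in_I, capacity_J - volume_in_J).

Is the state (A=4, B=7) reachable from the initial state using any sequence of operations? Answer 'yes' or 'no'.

Answer: no

Derivation:
BFS explored all 29 reachable states.
Reachable set includes: (0,0), (0,1), (0,2), (0,3), (0,4), (0,5), (0,6), (0,7), (0,8), (1,0), (1,8), (2,0) ...
Target (A=4, B=7) not in reachable set → no.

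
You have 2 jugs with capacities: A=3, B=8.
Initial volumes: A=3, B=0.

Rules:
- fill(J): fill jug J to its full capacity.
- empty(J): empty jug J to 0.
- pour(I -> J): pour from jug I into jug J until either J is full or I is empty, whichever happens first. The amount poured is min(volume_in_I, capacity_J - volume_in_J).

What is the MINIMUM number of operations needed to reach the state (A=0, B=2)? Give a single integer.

BFS from (A=3, B=0). One shortest path:
  1. empty(A) -> (A=0 B=0)
  2. fill(B) -> (A=0 B=8)
  3. pour(B -> A) -> (A=3 B=5)
  4. empty(A) -> (A=0 B=5)
  5. pour(B -> A) -> (A=3 B=2)
  6. empty(A) -> (A=0 B=2)
Reached target in 6 moves.

Answer: 6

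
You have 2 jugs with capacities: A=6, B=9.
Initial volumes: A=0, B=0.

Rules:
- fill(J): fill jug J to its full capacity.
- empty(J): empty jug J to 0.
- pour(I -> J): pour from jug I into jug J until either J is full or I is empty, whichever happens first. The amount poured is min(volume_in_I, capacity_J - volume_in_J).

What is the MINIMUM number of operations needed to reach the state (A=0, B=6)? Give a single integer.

BFS from (A=0, B=0). One shortest path:
  1. fill(A) -> (A=6 B=0)
  2. pour(A -> B) -> (A=0 B=6)
Reached target in 2 moves.

Answer: 2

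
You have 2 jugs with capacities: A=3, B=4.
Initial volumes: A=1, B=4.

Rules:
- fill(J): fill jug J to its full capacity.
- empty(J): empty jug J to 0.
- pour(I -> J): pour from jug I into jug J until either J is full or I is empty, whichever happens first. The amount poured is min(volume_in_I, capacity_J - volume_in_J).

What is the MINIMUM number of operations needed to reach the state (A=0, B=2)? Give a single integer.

BFS from (A=1, B=4). One shortest path:
  1. pour(B -> A) -> (A=3 B=2)
  2. empty(A) -> (A=0 B=2)
Reached target in 2 moves.

Answer: 2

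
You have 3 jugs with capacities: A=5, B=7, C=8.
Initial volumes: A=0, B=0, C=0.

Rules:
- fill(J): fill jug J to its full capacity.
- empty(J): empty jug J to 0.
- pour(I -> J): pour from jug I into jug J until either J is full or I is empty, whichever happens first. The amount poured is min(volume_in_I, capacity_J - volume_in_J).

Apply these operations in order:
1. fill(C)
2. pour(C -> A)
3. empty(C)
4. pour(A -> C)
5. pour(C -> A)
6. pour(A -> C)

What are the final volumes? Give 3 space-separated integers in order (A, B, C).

Step 1: fill(C) -> (A=0 B=0 C=8)
Step 2: pour(C -> A) -> (A=5 B=0 C=3)
Step 3: empty(C) -> (A=5 B=0 C=0)
Step 4: pour(A -> C) -> (A=0 B=0 C=5)
Step 5: pour(C -> A) -> (A=5 B=0 C=0)
Step 6: pour(A -> C) -> (A=0 B=0 C=5)

Answer: 0 0 5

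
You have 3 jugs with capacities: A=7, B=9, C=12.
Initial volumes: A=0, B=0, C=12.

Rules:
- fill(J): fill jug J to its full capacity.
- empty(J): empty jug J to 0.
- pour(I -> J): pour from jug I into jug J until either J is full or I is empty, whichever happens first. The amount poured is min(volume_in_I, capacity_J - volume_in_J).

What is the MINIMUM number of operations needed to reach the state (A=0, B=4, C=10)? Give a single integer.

BFS from (A=0, B=0, C=12). One shortest path:
  1. fill(B) -> (A=0 B=9 C=12)
  2. pour(B -> A) -> (A=7 B=2 C=12)
  3. empty(A) -> (A=0 B=2 C=12)
  4. pour(B -> A) -> (A=2 B=0 C=12)
  5. pour(C -> B) -> (A=2 B=9 C=3)
  6. pour(B -> A) -> (A=7 B=4 C=3)
  7. pour(A -> C) -> (A=0 B=4 C=10)
Reached target in 7 moves.

Answer: 7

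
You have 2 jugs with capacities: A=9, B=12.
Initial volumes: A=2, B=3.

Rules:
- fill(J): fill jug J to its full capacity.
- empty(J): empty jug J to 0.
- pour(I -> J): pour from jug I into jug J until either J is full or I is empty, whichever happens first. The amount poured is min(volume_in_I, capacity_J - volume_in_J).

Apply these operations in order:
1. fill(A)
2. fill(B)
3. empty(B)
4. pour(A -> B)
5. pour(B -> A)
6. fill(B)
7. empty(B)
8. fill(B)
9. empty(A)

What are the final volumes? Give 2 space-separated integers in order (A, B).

Answer: 0 12

Derivation:
Step 1: fill(A) -> (A=9 B=3)
Step 2: fill(B) -> (A=9 B=12)
Step 3: empty(B) -> (A=9 B=0)
Step 4: pour(A -> B) -> (A=0 B=9)
Step 5: pour(B -> A) -> (A=9 B=0)
Step 6: fill(B) -> (A=9 B=12)
Step 7: empty(B) -> (A=9 B=0)
Step 8: fill(B) -> (A=9 B=12)
Step 9: empty(A) -> (A=0 B=12)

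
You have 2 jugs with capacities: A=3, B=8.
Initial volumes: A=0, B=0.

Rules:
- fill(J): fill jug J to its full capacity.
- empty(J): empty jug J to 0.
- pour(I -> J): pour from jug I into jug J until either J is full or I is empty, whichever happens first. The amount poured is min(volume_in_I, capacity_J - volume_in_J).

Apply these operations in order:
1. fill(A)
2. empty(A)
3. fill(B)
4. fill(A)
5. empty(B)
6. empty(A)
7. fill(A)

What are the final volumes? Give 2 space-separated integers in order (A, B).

Step 1: fill(A) -> (A=3 B=0)
Step 2: empty(A) -> (A=0 B=0)
Step 3: fill(B) -> (A=0 B=8)
Step 4: fill(A) -> (A=3 B=8)
Step 5: empty(B) -> (A=3 B=0)
Step 6: empty(A) -> (A=0 B=0)
Step 7: fill(A) -> (A=3 B=0)

Answer: 3 0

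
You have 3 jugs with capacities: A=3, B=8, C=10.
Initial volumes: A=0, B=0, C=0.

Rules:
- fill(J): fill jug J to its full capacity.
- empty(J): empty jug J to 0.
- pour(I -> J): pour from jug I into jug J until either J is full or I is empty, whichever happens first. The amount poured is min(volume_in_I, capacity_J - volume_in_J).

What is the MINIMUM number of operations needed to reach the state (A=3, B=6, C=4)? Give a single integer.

Answer: 6

Derivation:
BFS from (A=0, B=0, C=0). One shortest path:
  1. fill(A) -> (A=3 B=0 C=0)
  2. fill(C) -> (A=3 B=0 C=10)
  3. pour(A -> B) -> (A=0 B=3 C=10)
  4. pour(C -> A) -> (A=3 B=3 C=7)
  5. pour(A -> B) -> (A=0 B=6 C=7)
  6. pour(C -> A) -> (A=3 B=6 C=4)
Reached target in 6 moves.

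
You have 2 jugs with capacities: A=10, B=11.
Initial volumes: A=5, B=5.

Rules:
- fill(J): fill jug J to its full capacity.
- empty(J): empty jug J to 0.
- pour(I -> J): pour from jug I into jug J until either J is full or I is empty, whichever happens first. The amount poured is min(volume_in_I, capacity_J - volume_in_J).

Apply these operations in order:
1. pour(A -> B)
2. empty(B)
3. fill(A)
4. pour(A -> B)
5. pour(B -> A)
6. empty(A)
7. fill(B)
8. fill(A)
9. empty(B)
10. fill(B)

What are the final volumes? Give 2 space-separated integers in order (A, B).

Answer: 10 11

Derivation:
Step 1: pour(A -> B) -> (A=0 B=10)
Step 2: empty(B) -> (A=0 B=0)
Step 3: fill(A) -> (A=10 B=0)
Step 4: pour(A -> B) -> (A=0 B=10)
Step 5: pour(B -> A) -> (A=10 B=0)
Step 6: empty(A) -> (A=0 B=0)
Step 7: fill(B) -> (A=0 B=11)
Step 8: fill(A) -> (A=10 B=11)
Step 9: empty(B) -> (A=10 B=0)
Step 10: fill(B) -> (A=10 B=11)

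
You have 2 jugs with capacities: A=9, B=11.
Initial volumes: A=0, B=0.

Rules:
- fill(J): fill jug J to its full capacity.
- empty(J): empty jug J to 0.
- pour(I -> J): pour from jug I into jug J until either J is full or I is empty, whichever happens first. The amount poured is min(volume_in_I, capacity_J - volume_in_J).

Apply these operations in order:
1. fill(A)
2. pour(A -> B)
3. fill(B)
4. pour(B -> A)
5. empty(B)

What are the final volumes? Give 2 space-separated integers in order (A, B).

Answer: 9 0

Derivation:
Step 1: fill(A) -> (A=9 B=0)
Step 2: pour(A -> B) -> (A=0 B=9)
Step 3: fill(B) -> (A=0 B=11)
Step 4: pour(B -> A) -> (A=9 B=2)
Step 5: empty(B) -> (A=9 B=0)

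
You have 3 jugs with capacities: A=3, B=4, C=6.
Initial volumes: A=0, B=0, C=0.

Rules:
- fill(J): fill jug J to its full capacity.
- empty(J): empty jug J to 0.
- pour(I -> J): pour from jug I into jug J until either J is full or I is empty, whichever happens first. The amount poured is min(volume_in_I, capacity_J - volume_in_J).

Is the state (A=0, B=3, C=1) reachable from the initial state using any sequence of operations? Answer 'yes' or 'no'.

Answer: yes

Derivation:
BFS from (A=0, B=0, C=0):
  1. fill(B) -> (A=0 B=4 C=0)
  2. pour(B -> A) -> (A=3 B=1 C=0)
  3. pour(B -> C) -> (A=3 B=0 C=1)
  4. pour(A -> B) -> (A=0 B=3 C=1)
Target reached → yes.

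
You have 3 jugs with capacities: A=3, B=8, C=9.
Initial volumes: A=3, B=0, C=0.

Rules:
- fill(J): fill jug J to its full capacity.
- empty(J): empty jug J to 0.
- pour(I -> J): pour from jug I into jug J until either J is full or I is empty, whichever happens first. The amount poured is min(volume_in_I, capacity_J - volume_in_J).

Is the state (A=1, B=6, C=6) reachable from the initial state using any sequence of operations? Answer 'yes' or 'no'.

Answer: no

Derivation:
BFS explored all 248 reachable states.
Reachable set includes: (0,0,0), (0,0,1), (0,0,2), (0,0,3), (0,0,4), (0,0,5), (0,0,6), (0,0,7), (0,0,8), (0,0,9), (0,1,0), (0,1,1) ...
Target (A=1, B=6, C=6) not in reachable set → no.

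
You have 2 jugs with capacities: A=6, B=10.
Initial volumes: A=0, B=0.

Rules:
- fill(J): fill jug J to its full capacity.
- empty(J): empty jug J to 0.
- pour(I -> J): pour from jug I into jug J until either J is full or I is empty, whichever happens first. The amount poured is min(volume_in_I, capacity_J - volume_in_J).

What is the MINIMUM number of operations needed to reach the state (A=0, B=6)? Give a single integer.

BFS from (A=0, B=0). One shortest path:
  1. fill(A) -> (A=6 B=0)
  2. pour(A -> B) -> (A=0 B=6)
Reached target in 2 moves.

Answer: 2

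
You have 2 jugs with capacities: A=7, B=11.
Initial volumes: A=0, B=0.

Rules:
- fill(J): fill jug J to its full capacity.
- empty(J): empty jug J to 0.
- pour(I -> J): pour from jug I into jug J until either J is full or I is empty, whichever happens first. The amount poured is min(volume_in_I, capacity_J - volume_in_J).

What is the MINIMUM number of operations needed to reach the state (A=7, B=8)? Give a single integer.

BFS from (A=0, B=0). One shortest path:
  1. fill(B) -> (A=0 B=11)
  2. pour(B -> A) -> (A=7 B=4)
  3. empty(A) -> (A=0 B=4)
  4. pour(B -> A) -> (A=4 B=0)
  5. fill(B) -> (A=4 B=11)
  6. pour(B -> A) -> (A=7 B=8)
Reached target in 6 moves.

Answer: 6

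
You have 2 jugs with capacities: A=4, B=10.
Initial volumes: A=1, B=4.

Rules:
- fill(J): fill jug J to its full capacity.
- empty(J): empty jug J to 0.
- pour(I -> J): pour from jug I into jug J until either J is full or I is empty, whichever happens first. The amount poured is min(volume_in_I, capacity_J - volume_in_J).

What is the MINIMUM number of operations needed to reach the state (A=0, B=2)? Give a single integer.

BFS from (A=1, B=4). One shortest path:
  1. fill(A) -> (A=4 B=4)
  2. pour(A -> B) -> (A=0 B=8)
  3. fill(A) -> (A=4 B=8)
  4. pour(A -> B) -> (A=2 B=10)
  5. empty(B) -> (A=2 B=0)
  6. pour(A -> B) -> (A=0 B=2)
Reached target in 6 moves.

Answer: 6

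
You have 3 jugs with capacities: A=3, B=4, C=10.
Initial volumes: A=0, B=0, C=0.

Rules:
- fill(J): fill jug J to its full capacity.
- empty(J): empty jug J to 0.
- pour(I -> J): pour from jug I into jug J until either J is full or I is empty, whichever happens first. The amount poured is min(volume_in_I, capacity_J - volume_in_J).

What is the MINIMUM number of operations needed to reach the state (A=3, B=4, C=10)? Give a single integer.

Answer: 3

Derivation:
BFS from (A=0, B=0, C=0). One shortest path:
  1. fill(A) -> (A=3 B=0 C=0)
  2. fill(B) -> (A=3 B=4 C=0)
  3. fill(C) -> (A=3 B=4 C=10)
Reached target in 3 moves.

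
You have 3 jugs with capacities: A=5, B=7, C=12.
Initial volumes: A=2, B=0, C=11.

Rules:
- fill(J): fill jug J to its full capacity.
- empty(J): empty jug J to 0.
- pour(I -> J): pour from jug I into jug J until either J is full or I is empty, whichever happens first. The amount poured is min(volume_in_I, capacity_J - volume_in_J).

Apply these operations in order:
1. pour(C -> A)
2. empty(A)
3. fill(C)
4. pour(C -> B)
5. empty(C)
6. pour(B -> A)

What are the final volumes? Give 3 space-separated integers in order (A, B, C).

Answer: 5 2 0

Derivation:
Step 1: pour(C -> A) -> (A=5 B=0 C=8)
Step 2: empty(A) -> (A=0 B=0 C=8)
Step 3: fill(C) -> (A=0 B=0 C=12)
Step 4: pour(C -> B) -> (A=0 B=7 C=5)
Step 5: empty(C) -> (A=0 B=7 C=0)
Step 6: pour(B -> A) -> (A=5 B=2 C=0)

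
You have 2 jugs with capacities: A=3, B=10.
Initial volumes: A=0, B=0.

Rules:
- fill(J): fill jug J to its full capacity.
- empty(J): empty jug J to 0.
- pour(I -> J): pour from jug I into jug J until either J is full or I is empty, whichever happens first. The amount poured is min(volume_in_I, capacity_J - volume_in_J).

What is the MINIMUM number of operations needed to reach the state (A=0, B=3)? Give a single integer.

BFS from (A=0, B=0). One shortest path:
  1. fill(A) -> (A=3 B=0)
  2. pour(A -> B) -> (A=0 B=3)
Reached target in 2 moves.

Answer: 2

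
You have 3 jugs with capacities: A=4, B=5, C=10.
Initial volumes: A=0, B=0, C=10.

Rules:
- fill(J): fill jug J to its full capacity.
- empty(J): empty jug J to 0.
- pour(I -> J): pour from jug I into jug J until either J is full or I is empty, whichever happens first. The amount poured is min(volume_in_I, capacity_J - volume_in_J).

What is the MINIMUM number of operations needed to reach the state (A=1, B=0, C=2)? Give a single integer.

BFS from (A=0, B=0, C=10). One shortest path:
  1. fill(B) -> (A=0 B=5 C=10)
  2. pour(B -> A) -> (A=4 B=1 C=10)
  3. empty(A) -> (A=0 B=1 C=10)
  4. pour(C -> A) -> (A=4 B=1 C=6)
  5. empty(A) -> (A=0 B=1 C=6)
  6. pour(C -> A) -> (A=4 B=1 C=2)
  7. empty(A) -> (A=0 B=1 C=2)
  8. pour(B -> A) -> (A=1 B=0 C=2)
Reached target in 8 moves.

Answer: 8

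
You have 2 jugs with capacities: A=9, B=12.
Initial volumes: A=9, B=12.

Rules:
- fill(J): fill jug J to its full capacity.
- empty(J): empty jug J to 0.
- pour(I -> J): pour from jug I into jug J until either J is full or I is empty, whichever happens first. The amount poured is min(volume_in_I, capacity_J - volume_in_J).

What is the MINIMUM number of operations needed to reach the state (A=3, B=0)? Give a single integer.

Answer: 4

Derivation:
BFS from (A=9, B=12). One shortest path:
  1. empty(A) -> (A=0 B=12)
  2. pour(B -> A) -> (A=9 B=3)
  3. empty(A) -> (A=0 B=3)
  4. pour(B -> A) -> (A=3 B=0)
Reached target in 4 moves.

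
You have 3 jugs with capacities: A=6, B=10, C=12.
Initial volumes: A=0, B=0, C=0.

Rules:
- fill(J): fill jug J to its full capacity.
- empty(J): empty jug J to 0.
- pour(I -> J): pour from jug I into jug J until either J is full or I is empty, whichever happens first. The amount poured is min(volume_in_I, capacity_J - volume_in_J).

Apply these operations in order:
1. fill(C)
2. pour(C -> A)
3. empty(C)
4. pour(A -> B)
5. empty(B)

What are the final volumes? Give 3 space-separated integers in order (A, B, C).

Answer: 0 0 0

Derivation:
Step 1: fill(C) -> (A=0 B=0 C=12)
Step 2: pour(C -> A) -> (A=6 B=0 C=6)
Step 3: empty(C) -> (A=6 B=0 C=0)
Step 4: pour(A -> B) -> (A=0 B=6 C=0)
Step 5: empty(B) -> (A=0 B=0 C=0)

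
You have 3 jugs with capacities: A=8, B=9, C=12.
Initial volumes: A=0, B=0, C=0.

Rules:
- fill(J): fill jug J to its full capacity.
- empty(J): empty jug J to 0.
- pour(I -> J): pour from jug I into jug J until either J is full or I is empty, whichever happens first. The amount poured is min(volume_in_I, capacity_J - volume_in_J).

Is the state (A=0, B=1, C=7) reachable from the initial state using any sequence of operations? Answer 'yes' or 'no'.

Answer: yes

Derivation:
BFS from (A=0, B=0, C=0):
  1. fill(A) -> (A=8 B=0 C=0)
  2. pour(A -> B) -> (A=0 B=8 C=0)
  3. fill(A) -> (A=8 B=8 C=0)
  4. pour(A -> B) -> (A=7 B=9 C=0)
  5. pour(A -> C) -> (A=0 B=9 C=7)
  6. pour(B -> A) -> (A=8 B=1 C=7)
  7. empty(A) -> (A=0 B=1 C=7)
Target reached → yes.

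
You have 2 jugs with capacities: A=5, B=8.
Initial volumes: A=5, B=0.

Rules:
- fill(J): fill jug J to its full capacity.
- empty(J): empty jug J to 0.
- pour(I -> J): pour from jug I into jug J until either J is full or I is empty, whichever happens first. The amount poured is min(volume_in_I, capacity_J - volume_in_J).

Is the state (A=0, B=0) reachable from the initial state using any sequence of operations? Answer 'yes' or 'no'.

Answer: yes

Derivation:
BFS from (A=5, B=0):
  1. empty(A) -> (A=0 B=0)
Target reached → yes.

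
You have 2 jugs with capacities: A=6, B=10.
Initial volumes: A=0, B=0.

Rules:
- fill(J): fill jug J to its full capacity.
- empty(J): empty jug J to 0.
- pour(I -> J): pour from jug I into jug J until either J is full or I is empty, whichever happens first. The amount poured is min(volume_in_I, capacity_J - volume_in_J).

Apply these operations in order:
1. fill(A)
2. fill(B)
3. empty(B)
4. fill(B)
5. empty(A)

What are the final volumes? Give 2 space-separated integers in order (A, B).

Answer: 0 10

Derivation:
Step 1: fill(A) -> (A=6 B=0)
Step 2: fill(B) -> (A=6 B=10)
Step 3: empty(B) -> (A=6 B=0)
Step 4: fill(B) -> (A=6 B=10)
Step 5: empty(A) -> (A=0 B=10)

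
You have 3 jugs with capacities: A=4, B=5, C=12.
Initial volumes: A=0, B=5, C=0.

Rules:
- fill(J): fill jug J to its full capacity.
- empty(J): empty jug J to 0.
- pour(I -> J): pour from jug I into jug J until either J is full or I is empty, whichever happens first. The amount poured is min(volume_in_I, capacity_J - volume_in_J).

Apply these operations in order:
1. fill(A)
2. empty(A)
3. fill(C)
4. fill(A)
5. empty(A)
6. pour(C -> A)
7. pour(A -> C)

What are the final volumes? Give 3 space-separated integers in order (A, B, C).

Step 1: fill(A) -> (A=4 B=5 C=0)
Step 2: empty(A) -> (A=0 B=5 C=0)
Step 3: fill(C) -> (A=0 B=5 C=12)
Step 4: fill(A) -> (A=4 B=5 C=12)
Step 5: empty(A) -> (A=0 B=5 C=12)
Step 6: pour(C -> A) -> (A=4 B=5 C=8)
Step 7: pour(A -> C) -> (A=0 B=5 C=12)

Answer: 0 5 12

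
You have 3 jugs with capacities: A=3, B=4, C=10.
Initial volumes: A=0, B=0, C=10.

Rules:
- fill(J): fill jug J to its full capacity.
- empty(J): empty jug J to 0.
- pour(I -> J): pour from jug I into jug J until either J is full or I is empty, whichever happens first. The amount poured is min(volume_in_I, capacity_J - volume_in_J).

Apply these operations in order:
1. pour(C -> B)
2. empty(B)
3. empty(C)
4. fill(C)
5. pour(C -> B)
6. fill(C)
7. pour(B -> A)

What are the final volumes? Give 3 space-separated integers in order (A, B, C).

Answer: 3 1 10

Derivation:
Step 1: pour(C -> B) -> (A=0 B=4 C=6)
Step 2: empty(B) -> (A=0 B=0 C=6)
Step 3: empty(C) -> (A=0 B=0 C=0)
Step 4: fill(C) -> (A=0 B=0 C=10)
Step 5: pour(C -> B) -> (A=0 B=4 C=6)
Step 6: fill(C) -> (A=0 B=4 C=10)
Step 7: pour(B -> A) -> (A=3 B=1 C=10)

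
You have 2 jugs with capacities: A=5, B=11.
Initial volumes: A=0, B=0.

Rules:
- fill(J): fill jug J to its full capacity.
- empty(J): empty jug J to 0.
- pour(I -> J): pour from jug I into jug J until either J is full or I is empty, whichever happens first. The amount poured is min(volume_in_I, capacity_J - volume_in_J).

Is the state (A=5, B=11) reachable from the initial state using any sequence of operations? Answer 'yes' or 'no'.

BFS from (A=0, B=0):
  1. fill(A) -> (A=5 B=0)
  2. fill(B) -> (A=5 B=11)
Target reached → yes.

Answer: yes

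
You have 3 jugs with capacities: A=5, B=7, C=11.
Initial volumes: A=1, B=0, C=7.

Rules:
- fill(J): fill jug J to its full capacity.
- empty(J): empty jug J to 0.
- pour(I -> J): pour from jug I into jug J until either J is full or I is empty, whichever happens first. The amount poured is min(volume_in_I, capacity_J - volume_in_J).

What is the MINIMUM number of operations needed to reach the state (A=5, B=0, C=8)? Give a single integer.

Answer: 2

Derivation:
BFS from (A=1, B=0, C=7). One shortest path:
  1. pour(A -> C) -> (A=0 B=0 C=8)
  2. fill(A) -> (A=5 B=0 C=8)
Reached target in 2 moves.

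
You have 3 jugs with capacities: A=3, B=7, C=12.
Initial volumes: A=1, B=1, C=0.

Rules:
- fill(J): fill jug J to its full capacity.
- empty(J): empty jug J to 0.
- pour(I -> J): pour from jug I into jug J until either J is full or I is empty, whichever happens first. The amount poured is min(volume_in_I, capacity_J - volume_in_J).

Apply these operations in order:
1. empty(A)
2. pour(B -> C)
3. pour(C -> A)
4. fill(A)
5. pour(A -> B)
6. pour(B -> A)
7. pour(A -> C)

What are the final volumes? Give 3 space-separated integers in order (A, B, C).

Step 1: empty(A) -> (A=0 B=1 C=0)
Step 2: pour(B -> C) -> (A=0 B=0 C=1)
Step 3: pour(C -> A) -> (A=1 B=0 C=0)
Step 4: fill(A) -> (A=3 B=0 C=0)
Step 5: pour(A -> B) -> (A=0 B=3 C=0)
Step 6: pour(B -> A) -> (A=3 B=0 C=0)
Step 7: pour(A -> C) -> (A=0 B=0 C=3)

Answer: 0 0 3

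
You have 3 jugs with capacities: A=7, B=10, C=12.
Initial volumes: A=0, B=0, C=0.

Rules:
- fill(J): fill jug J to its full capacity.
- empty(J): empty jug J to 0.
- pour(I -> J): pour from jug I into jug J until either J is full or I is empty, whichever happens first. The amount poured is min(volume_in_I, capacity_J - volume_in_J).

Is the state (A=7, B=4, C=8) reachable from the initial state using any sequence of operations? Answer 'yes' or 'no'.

BFS from (A=0, B=0, C=0):
  1. fill(A) -> (A=7 B=0 C=0)
  2. fill(B) -> (A=7 B=10 C=0)
  3. pour(B -> C) -> (A=7 B=0 C=10)
  4. pour(A -> B) -> (A=0 B=7 C=10)
  5. fill(A) -> (A=7 B=7 C=10)
  6. pour(A -> B) -> (A=4 B=10 C=10)
  7. pour(B -> C) -> (A=4 B=8 C=12)
  8. empty(C) -> (A=4 B=8 C=0)
  9. pour(B -> C) -> (A=4 B=0 C=8)
  10. pour(A -> B) -> (A=0 B=4 C=8)
  11. fill(A) -> (A=7 B=4 C=8)
Target reached → yes.

Answer: yes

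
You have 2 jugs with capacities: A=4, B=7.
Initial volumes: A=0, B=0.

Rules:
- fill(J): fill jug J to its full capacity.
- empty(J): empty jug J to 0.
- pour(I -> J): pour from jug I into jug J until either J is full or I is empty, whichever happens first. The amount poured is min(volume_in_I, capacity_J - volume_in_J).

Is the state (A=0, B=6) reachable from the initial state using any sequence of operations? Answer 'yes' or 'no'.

Answer: yes

Derivation:
BFS from (A=0, B=0):
  1. fill(B) -> (A=0 B=7)
  2. pour(B -> A) -> (A=4 B=3)
  3. empty(A) -> (A=0 B=3)
  4. pour(B -> A) -> (A=3 B=0)
  5. fill(B) -> (A=3 B=7)
  6. pour(B -> A) -> (A=4 B=6)
  7. empty(A) -> (A=0 B=6)
Target reached → yes.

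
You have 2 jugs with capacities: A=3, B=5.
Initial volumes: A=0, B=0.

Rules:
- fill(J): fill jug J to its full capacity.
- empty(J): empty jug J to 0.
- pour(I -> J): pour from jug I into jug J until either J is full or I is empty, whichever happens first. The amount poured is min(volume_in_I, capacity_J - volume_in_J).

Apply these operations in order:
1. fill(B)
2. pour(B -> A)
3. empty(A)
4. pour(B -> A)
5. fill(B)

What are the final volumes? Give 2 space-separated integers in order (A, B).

Step 1: fill(B) -> (A=0 B=5)
Step 2: pour(B -> A) -> (A=3 B=2)
Step 3: empty(A) -> (A=0 B=2)
Step 4: pour(B -> A) -> (A=2 B=0)
Step 5: fill(B) -> (A=2 B=5)

Answer: 2 5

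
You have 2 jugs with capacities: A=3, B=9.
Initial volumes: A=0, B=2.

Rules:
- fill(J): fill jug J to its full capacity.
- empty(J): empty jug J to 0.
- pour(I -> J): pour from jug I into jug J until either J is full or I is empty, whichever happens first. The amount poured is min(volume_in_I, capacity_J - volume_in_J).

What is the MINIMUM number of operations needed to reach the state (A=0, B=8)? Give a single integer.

BFS from (A=0, B=2). One shortest path:
  1. fill(A) -> (A=3 B=2)
  2. pour(A -> B) -> (A=0 B=5)
  3. fill(A) -> (A=3 B=5)
  4. pour(A -> B) -> (A=0 B=8)
Reached target in 4 moves.

Answer: 4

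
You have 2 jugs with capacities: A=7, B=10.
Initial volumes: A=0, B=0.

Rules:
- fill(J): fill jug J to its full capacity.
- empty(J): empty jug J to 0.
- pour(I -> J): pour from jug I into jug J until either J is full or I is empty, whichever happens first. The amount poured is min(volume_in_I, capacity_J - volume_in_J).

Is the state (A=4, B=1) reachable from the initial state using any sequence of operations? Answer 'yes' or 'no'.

BFS explored all 34 reachable states.
Reachable set includes: (0,0), (0,1), (0,2), (0,3), (0,4), (0,5), (0,6), (0,7), (0,8), (0,9), (0,10), (1,0) ...
Target (A=4, B=1) not in reachable set → no.

Answer: no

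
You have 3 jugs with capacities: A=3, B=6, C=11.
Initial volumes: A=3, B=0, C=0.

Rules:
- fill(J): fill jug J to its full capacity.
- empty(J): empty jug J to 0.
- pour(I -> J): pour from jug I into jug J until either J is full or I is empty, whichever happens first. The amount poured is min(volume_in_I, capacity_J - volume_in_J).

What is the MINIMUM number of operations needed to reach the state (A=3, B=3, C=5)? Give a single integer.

BFS from (A=3, B=0, C=0). One shortest path:
  1. empty(A) -> (A=0 B=0 C=0)
  2. fill(C) -> (A=0 B=0 C=11)
  3. pour(C -> B) -> (A=0 B=6 C=5)
  4. pour(B -> A) -> (A=3 B=3 C=5)
Reached target in 4 moves.

Answer: 4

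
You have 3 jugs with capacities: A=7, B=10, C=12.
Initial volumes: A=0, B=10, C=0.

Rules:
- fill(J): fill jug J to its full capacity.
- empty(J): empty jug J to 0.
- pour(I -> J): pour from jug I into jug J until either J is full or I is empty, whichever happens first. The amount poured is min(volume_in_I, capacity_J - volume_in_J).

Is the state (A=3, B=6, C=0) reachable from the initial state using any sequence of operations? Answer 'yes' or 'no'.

Answer: yes

Derivation:
BFS from (A=0, B=10, C=0):
  1. pour(B -> A) -> (A=7 B=3 C=0)
  2. empty(A) -> (A=0 B=3 C=0)
  3. pour(B -> A) -> (A=3 B=0 C=0)
  4. fill(B) -> (A=3 B=10 C=0)
  5. pour(B -> C) -> (A=3 B=0 C=10)
  6. fill(B) -> (A=3 B=10 C=10)
  7. pour(B -> A) -> (A=7 B=6 C=10)
  8. empty(A) -> (A=0 B=6 C=10)
  9. pour(C -> A) -> (A=7 B=6 C=3)
  10. empty(A) -> (A=0 B=6 C=3)
  11. pour(C -> A) -> (A=3 B=6 C=0)
Target reached → yes.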